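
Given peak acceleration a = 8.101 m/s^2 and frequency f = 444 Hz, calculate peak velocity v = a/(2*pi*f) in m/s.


omega = 2*pi*f = 2*pi*444 = 2789.73 rad/s
v = a / omega = 8.101 / 2789.73 = 0.0029039 m/s


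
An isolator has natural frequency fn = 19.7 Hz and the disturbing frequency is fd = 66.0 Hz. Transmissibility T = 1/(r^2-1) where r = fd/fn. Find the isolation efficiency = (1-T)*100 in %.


r = 66.0 / 19.7 = 3.35025
r^2 - 1 = 3.35025^2 - 1 = 10.2242
T = 1/10.2242 = 0.0978072
Efficiency = (1 - 0.0978072)*100 = 90.219 %


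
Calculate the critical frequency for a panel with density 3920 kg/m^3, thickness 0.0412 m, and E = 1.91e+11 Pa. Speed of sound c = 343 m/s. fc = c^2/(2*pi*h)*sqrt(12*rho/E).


12*rho/E = 12*3920/1.91e+11 = 2.46283e-07
sqrt(12*rho/E) = sqrt(2.46283e-07) = 0.000496269
c^2/(2*pi*h) = 343^2/(2*pi*0.0412) = 454476
fc = 454476 * 0.000496269 = 225.54 Hz


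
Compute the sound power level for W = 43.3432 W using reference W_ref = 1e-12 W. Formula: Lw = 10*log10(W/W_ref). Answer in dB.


W / W_ref = 43.3432 / 1e-12 = 4.33432e+13
Lw = 10 * log10(4.33432e+13) = 136.37 dB


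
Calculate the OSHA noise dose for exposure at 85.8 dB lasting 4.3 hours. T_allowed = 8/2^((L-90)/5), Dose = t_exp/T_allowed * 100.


T_allowed = 8 / 2^((85.8 - 90)/5) = 14.3204 hr
Dose = 4.3 / 14.3204 * 100 = 30.027 %


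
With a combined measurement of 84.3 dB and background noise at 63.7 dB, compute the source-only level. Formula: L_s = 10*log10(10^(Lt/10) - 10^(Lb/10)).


10^(84.3/10) = 2.69153e+08
10^(63.7/10) = 2.34423e+06
Difference = 2.69153e+08 - 2.34423e+06 = 2.66809e+08
L_source = 10*log10(2.66809e+08) = 84.262 dB


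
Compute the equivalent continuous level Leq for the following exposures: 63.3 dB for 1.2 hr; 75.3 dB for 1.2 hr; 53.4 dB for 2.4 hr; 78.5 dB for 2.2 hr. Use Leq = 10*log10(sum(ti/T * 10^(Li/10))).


T_total = 1.2 + 1.2 + 2.4 + 2.2 = 7.0 hr
(1.2/7.0) * 10^(63.3/10) = 366508
(1.2/7.0) * 10^(75.3/10) = 5.80876e+06
(2.4/7.0) * 10^(53.4/10) = 75009
(2.2/7.0) * 10^(78.5/10) = 2.22497e+07
Sum = 366508 + 5.80876e+06 + 75009 + 2.22497e+07 = 2.85e+07
Leq = 10*log10(2.85e+07) = 74.548 dB


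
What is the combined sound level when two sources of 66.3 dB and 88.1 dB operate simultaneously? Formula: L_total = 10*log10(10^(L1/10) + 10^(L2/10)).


10^(66.3/10) = 4.2658e+06
10^(88.1/10) = 6.45654e+08
Sum = 4.2658e+06 + 6.45654e+08 = 6.4992e+08
L_total = 10*log10(6.4992e+08) = 88.129 dB


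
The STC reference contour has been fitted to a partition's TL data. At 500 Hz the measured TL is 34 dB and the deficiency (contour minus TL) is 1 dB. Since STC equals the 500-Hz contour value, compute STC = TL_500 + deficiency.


By ASTM E413, STC = value of the fitted reference contour at 500 Hz.
Contour value at 500 Hz = TL_500 + deficiency = 34 + 1 = 35
STC = 35


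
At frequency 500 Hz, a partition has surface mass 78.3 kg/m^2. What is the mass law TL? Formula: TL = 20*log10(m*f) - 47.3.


m * f = 78.3 * 500 = 39150
20*log10(39150) = 91.8546 dB
TL = 91.8546 - 47.3 = 44.555 dB


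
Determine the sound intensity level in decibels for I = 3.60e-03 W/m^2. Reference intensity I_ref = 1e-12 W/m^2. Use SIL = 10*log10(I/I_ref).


I / I_ref = 3.60e-03 / 1e-12 = 3.6e+09
SIL = 10 * log10(3.6e+09) = 95.563 dB


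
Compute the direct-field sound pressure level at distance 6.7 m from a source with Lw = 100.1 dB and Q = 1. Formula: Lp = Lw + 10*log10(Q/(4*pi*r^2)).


4*pi*r^2 = 4*pi*6.7^2 = 564.104 m^2
Q / (4*pi*r^2) = 1 / 564.104 = 0.00177272
Lp = 100.1 + 10*log10(0.00177272) = 72.586 dB


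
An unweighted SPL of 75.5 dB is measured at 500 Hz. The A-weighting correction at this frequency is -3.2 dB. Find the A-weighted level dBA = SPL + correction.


A-weighting table: 500 Hz -> -3.2 dB correction
SPL_A = SPL + correction = 75.5 + (-3.2) = 72.3 dBA


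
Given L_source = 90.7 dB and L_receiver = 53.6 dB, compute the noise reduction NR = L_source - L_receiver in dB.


NR = L_source - L_receiver (difference between source and receiving room levels)
NR = 90.7 - 53.6 = 37.1 dB


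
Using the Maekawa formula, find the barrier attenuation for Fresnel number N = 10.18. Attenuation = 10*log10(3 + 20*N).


3 + 20*N = 3 + 20*10.18 = 206.6
Att = 10*log10(206.6) = 23.151 dB


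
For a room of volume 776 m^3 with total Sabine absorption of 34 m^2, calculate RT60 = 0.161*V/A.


RT60 = 0.161 * 776 / 34 = 3.6746 s


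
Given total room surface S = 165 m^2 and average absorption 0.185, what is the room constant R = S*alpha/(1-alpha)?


R = 165 * 0.185 / (1 - 0.185) = 37.454 m^2


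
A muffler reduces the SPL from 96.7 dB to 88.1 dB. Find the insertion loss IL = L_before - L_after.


Insertion loss = SPL without muffler - SPL with muffler
IL = 96.7 - 88.1 = 8.6 dB


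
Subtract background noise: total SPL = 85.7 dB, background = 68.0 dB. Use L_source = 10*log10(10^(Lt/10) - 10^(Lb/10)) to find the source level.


10^(85.7/10) = 3.71535e+08
10^(68.0/10) = 6.30957e+06
Difference = 3.71535e+08 - 6.30957e+06 = 3.65225e+08
L_source = 10*log10(3.65225e+08) = 85.626 dB


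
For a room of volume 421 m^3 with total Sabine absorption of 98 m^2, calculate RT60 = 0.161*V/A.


RT60 = 0.161 * 421 / 98 = 0.69164 s


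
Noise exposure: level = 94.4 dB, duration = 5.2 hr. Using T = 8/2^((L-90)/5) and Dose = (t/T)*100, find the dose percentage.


T_allowed = 8 / 2^((94.4 - 90)/5) = 4.34694 hr
Dose = 5.2 / 4.34694 * 100 = 119.62 %


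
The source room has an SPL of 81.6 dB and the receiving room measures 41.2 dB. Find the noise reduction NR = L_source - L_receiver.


NR = L_source - L_receiver (difference between source and receiving room levels)
NR = 81.6 - 41.2 = 40.4 dB


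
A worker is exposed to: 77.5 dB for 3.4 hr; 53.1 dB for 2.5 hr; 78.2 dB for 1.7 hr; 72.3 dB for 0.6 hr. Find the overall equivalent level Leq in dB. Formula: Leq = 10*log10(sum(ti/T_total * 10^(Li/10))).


T_total = 3.4 + 2.5 + 1.7 + 0.6 = 8.2 hr
(3.4/8.2) * 10^(77.5/10) = 2.33166e+07
(2.5/8.2) * 10^(53.1/10) = 62248.1
(1.7/8.2) * 10^(78.2/10) = 1.36973e+07
(0.6/8.2) * 10^(72.3/10) = 1.24262e+06
Sum = 2.33166e+07 + 62248.1 + 1.36973e+07 + 1.24262e+06 = 3.83188e+07
Leq = 10*log10(3.83188e+07) = 75.834 dB


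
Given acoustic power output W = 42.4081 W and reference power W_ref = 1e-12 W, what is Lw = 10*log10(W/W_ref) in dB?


W / W_ref = 42.4081 / 1e-12 = 4.24081e+13
Lw = 10 * log10(4.24081e+13) = 136.27 dB


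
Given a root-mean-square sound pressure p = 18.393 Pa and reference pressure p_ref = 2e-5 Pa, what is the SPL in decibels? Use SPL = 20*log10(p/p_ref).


p / p_ref = 18.393 / 2e-5 = 919650
SPL = 20 * log10(919650) = 119.27 dB


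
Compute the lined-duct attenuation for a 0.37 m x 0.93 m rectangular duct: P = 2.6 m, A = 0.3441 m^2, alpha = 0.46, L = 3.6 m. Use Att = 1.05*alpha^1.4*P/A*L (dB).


alpha^1.4 = 0.46^1.4 = 0.337179
Attenuation rate = 1.05 * alpha^1.4 * P / A
= 1.05 * 0.337179 * 2.6 / 0.3441 = 2.67509 dB/m
Total Att = 2.67509 * 3.6 = 9.6303 dB


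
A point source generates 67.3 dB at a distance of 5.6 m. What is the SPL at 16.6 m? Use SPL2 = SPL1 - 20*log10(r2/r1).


r2/r1 = 16.6/5.6 = 2.96429
Correction = 20*log10(2.96429) = 9.43841 dB
SPL2 = 67.3 - 9.43841 = 57.862 dB


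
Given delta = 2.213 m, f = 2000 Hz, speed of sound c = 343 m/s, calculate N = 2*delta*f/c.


N = 2*delta*f/c = 2*delta/lambda, where lambda = c/f
lambda = 343 / 2000 = 0.1715 m
N = 2 * 2.213 / 0.1715 = 25.808


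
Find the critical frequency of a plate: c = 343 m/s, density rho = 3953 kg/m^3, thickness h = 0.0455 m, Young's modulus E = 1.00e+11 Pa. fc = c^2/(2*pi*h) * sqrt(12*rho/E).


12*rho/E = 12*3953/1.00e+11 = 4.7436e-07
sqrt(12*rho/E) = sqrt(4.7436e-07) = 0.000688738
c^2/(2*pi*h) = 343^2/(2*pi*0.0455) = 411526
fc = 411526 * 0.000688738 = 283.43 Hz


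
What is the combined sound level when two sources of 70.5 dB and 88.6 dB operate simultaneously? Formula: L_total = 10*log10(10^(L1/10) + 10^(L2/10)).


10^(70.5/10) = 1.12202e+07
10^(88.6/10) = 7.24436e+08
Sum = 1.12202e+07 + 7.24436e+08 = 7.35656e+08
L_total = 10*log10(7.35656e+08) = 88.667 dB


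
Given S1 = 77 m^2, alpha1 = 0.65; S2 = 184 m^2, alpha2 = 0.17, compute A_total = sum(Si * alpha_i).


77 * 0.65 = 50.05
184 * 0.17 = 31.28
A_total = 50.05 + 31.28 = 81.33 m^2


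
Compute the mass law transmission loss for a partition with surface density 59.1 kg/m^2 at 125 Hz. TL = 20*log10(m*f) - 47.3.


m * f = 59.1 * 125 = 7387.5
20*log10(7387.5) = 77.3699 dB
TL = 77.3699 - 47.3 = 30.07 dB


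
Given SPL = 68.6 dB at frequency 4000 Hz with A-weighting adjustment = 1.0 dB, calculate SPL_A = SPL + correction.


A-weighting table: 4000 Hz -> 1.0 dB correction
SPL_A = SPL + correction = 68.6 + (1.0) = 69.6 dBA


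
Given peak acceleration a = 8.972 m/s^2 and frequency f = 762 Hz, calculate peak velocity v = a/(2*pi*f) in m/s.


omega = 2*pi*f = 2*pi*762 = 4787.79 rad/s
v = a / omega = 8.972 / 4787.79 = 0.0018739 m/s


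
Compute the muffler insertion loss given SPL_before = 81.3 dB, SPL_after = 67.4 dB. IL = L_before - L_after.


Insertion loss = SPL without muffler - SPL with muffler
IL = 81.3 - 67.4 = 13.9 dB


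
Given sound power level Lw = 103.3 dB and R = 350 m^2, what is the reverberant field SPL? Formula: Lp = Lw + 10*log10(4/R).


4/R = 4/350 = 0.0114286
Lp = 103.3 + 10*log10(0.0114286) = 83.88 dB


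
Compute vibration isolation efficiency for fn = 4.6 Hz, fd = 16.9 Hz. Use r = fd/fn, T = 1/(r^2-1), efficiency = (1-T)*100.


r = 16.9 / 4.6 = 3.67391
r^2 - 1 = 3.67391^2 - 1 = 12.4976
T = 1/12.4976 = 0.0800154
Efficiency = (1 - 0.0800154)*100 = 91.998 %


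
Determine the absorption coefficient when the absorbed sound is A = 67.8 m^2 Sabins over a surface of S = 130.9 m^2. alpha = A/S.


Absorption coefficient = absorbed power / incident power
alpha = A / S = 67.8 / 130.9 = 0.51795


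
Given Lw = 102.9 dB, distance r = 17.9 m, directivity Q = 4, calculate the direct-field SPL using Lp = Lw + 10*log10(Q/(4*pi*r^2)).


4*pi*r^2 = 4*pi*17.9^2 = 4026.39 m^2
Q / (4*pi*r^2) = 4 / 4026.39 = 0.000993446
Lp = 102.9 + 10*log10(0.000993446) = 72.871 dB


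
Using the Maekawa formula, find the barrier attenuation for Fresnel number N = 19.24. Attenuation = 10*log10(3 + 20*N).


3 + 20*N = 3 + 20*19.24 = 387.8
Att = 10*log10(387.8) = 25.886 dB


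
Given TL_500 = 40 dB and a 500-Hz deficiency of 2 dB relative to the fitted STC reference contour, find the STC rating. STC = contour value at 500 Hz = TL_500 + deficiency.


By ASTM E413, STC = value of the fitted reference contour at 500 Hz.
Contour value at 500 Hz = TL_500 + deficiency = 40 + 2 = 42
STC = 42


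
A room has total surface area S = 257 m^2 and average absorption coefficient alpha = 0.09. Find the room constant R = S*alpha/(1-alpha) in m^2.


R = 257 * 0.09 / (1 - 0.09) = 25.418 m^2


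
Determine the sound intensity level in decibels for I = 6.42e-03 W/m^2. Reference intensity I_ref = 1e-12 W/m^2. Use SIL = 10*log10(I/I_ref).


I / I_ref = 6.42e-03 / 1e-12 = 6.42e+09
SIL = 10 * log10(6.42e+09) = 98.075 dB


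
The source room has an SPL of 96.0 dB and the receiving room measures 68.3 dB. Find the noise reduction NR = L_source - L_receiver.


NR = L_source - L_receiver (difference between source and receiving room levels)
NR = 96.0 - 68.3 = 27.7 dB


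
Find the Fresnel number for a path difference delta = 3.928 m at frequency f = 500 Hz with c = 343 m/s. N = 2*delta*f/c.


N = 2*delta*f/c = 2*delta/lambda, where lambda = c/f
lambda = 343 / 500 = 0.686 m
N = 2 * 3.928 / 0.686 = 11.452


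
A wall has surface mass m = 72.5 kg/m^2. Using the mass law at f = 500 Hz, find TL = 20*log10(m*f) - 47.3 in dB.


m * f = 72.5 * 500 = 36250
20*log10(36250) = 91.1862 dB
TL = 91.1862 - 47.3 = 43.886 dB


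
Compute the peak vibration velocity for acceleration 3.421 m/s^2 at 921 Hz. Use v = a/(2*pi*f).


omega = 2*pi*f = 2*pi*921 = 5786.81 rad/s
v = a / omega = 3.421 / 5786.81 = 0.00059117 m/s


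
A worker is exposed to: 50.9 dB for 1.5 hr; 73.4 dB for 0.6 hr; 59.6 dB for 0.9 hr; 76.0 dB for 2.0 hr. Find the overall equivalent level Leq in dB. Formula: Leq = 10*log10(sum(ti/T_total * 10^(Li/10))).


T_total = 1.5 + 0.6 + 0.9 + 2.0 = 5.0 hr
(1.5/5.0) * 10^(50.9/10) = 36908.1
(0.6/5.0) * 10^(73.4/10) = 2.62531e+06
(0.9/5.0) * 10^(59.6/10) = 164162
(2.0/5.0) * 10^(76.0/10) = 1.59243e+07
Sum = 36908.1 + 2.62531e+06 + 164162 + 1.59243e+07 = 1.87507e+07
Leq = 10*log10(1.87507e+07) = 72.73 dB


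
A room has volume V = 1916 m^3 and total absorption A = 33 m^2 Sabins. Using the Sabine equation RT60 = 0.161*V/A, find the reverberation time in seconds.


RT60 = 0.161 * 1916 / 33 = 9.3478 s


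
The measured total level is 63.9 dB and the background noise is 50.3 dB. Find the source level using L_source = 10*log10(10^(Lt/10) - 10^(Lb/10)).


10^(63.9/10) = 2.45471e+06
10^(50.3/10) = 107152
Difference = 2.45471e+06 - 107152 = 2.34756e+06
L_source = 10*log10(2.34756e+06) = 63.706 dB


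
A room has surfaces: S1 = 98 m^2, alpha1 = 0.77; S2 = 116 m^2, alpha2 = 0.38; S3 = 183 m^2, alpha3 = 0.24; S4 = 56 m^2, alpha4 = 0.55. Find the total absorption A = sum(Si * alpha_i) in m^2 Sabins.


98 * 0.77 = 75.46
116 * 0.38 = 44.08
183 * 0.24 = 43.92
56 * 0.55 = 30.8
A_total = 75.46 + 44.08 + 43.92 + 30.8 = 194.26 m^2


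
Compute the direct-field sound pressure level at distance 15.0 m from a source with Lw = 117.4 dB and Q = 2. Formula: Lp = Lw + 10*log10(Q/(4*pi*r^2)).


4*pi*r^2 = 4*pi*15.0^2 = 2827.43 m^2
Q / (4*pi*r^2) = 2 / 2827.43 = 0.000707356
Lp = 117.4 + 10*log10(0.000707356) = 85.896 dB


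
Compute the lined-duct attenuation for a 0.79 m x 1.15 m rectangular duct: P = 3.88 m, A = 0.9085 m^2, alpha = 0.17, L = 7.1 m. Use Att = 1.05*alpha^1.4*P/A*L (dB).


alpha^1.4 = 0.17^1.4 = 0.0836813
Attenuation rate = 1.05 * alpha^1.4 * P / A
= 1.05 * 0.0836813 * 3.88 / 0.9085 = 0.375253 dB/m
Total Att = 0.375253 * 7.1 = 2.6643 dB


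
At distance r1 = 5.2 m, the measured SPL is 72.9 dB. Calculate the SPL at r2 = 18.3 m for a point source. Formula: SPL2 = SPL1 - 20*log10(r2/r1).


r2/r1 = 18.3/5.2 = 3.51923
Correction = 20*log10(3.51923) = 10.929 dB
SPL2 = 72.9 - 10.929 = 61.971 dB


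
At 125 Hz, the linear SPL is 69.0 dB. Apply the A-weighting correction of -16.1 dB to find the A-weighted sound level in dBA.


A-weighting table: 125 Hz -> -16.1 dB correction
SPL_A = SPL + correction = 69.0 + (-16.1) = 52.9 dBA


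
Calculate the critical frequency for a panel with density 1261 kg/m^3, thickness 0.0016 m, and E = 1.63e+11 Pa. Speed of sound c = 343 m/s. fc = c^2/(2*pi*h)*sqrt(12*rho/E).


12*rho/E = 12*1261/1.63e+11 = 9.28344e-08
sqrt(12*rho/E) = sqrt(9.28344e-08) = 0.000304687
c^2/(2*pi*h) = 343^2/(2*pi*0.0016) = 1.17028e+07
fc = 1.17028e+07 * 0.000304687 = 3565.7 Hz


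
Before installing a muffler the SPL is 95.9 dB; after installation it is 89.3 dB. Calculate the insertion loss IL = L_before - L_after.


Insertion loss = SPL without muffler - SPL with muffler
IL = 95.9 - 89.3 = 6.6 dB


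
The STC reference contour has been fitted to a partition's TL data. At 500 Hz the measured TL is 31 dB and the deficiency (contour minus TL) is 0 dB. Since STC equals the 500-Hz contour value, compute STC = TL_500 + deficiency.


By ASTM E413, STC = value of the fitted reference contour at 500 Hz.
Contour value at 500 Hz = TL_500 + deficiency = 31 + 0 = 31
STC = 31


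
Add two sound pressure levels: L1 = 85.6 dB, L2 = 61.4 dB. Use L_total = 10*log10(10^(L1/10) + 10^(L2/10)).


10^(85.6/10) = 3.63078e+08
10^(61.4/10) = 1.38038e+06
Sum = 3.63078e+08 + 1.38038e+06 = 3.64458e+08
L_total = 10*log10(3.64458e+08) = 85.616 dB


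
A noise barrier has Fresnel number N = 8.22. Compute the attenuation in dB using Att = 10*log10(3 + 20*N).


3 + 20*N = 3 + 20*8.22 = 167.4
Att = 10*log10(167.4) = 22.238 dB


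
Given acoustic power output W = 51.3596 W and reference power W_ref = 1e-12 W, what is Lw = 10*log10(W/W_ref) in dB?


W / W_ref = 51.3596 / 1e-12 = 5.13596e+13
Lw = 10 * log10(5.13596e+13) = 137.11 dB


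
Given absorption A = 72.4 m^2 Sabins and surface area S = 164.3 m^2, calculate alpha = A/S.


Absorption coefficient = absorbed power / incident power
alpha = A / S = 72.4 / 164.3 = 0.44066


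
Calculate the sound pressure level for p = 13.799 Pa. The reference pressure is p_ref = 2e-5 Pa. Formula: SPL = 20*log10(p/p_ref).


p / p_ref = 13.799 / 2e-5 = 689950
SPL = 20 * log10(689950) = 116.78 dB


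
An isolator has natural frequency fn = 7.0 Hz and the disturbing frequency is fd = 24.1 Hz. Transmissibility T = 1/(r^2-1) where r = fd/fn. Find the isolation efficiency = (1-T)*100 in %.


r = 24.1 / 7.0 = 3.44286
r^2 - 1 = 3.44286^2 - 1 = 10.8533
T = 1/10.8533 = 0.0921379
Efficiency = (1 - 0.0921379)*100 = 90.786 %


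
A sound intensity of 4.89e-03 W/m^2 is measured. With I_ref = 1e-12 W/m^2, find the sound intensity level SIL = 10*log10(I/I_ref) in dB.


I / I_ref = 4.89e-03 / 1e-12 = 4.89e+09
SIL = 10 * log10(4.89e+09) = 96.893 dB


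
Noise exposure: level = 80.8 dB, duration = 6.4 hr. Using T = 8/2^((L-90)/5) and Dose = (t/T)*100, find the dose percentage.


T_allowed = 8 / 2^((80.8 - 90)/5) = 28.6408 hr
Dose = 6.4 / 28.6408 * 100 = 22.346 %


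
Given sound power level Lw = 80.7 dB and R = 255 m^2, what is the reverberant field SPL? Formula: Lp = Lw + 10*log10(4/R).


4/R = 4/255 = 0.0156863
Lp = 80.7 + 10*log10(0.0156863) = 62.655 dB


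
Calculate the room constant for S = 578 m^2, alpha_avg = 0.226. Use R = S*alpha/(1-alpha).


R = 578 * 0.226 / (1 - 0.226) = 168.77 m^2


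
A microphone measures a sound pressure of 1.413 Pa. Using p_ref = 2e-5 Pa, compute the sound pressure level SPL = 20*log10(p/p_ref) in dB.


p / p_ref = 1.413 / 2e-5 = 70650
SPL = 20 * log10(70650) = 96.982 dB


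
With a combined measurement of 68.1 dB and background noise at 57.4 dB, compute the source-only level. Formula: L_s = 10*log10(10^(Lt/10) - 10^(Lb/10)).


10^(68.1/10) = 6.45654e+06
10^(57.4/10) = 549541
Difference = 6.45654e+06 - 549541 = 5.907e+06
L_source = 10*log10(5.907e+06) = 67.714 dB


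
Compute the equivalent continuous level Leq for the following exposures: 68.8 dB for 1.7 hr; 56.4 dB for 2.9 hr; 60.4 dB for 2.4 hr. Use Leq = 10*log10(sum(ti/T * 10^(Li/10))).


T_total = 1.7 + 2.9 + 2.4 = 7.0 hr
(1.7/7.0) * 10^(68.8/10) = 1.84226e+06
(2.9/7.0) * 10^(56.4/10) = 180842
(2.4/7.0) * 10^(60.4/10) = 375935
Sum = 1.84226e+06 + 180842 + 375935 = 2.39904e+06
Leq = 10*log10(2.39904e+06) = 63.8 dB


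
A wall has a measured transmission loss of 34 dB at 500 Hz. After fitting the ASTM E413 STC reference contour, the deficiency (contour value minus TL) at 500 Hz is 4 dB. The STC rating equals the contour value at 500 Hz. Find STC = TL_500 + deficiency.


By ASTM E413, STC = value of the fitted reference contour at 500 Hz.
Contour value at 500 Hz = TL_500 + deficiency = 34 + 4 = 38
STC = 38


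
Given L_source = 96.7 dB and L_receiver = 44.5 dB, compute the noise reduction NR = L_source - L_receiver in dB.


NR = L_source - L_receiver (difference between source and receiving room levels)
NR = 96.7 - 44.5 = 52.2 dB


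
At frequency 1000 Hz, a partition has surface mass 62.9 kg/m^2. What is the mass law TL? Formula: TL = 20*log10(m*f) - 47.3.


m * f = 62.9 * 1000 = 62900
20*log10(62900) = 95.973 dB
TL = 95.973 - 47.3 = 48.673 dB


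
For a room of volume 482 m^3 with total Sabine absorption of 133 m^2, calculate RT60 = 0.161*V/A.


RT60 = 0.161 * 482 / 133 = 0.58347 s


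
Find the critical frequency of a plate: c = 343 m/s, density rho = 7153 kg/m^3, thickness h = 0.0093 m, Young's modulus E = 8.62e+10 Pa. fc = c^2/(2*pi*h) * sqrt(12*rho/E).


12*rho/E = 12*7153/8.62e+10 = 9.95777e-07
sqrt(12*rho/E) = sqrt(9.95777e-07) = 0.000997886
c^2/(2*pi*h) = 343^2/(2*pi*0.0093) = 2.01338e+06
fc = 2.01338e+06 * 0.000997886 = 2009.1 Hz


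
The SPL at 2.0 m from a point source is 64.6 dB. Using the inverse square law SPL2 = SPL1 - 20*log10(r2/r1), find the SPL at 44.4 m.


r2/r1 = 44.4/2.0 = 22.2
Correction = 20*log10(22.2) = 26.9271 dB
SPL2 = 64.6 - 26.9271 = 37.673 dB


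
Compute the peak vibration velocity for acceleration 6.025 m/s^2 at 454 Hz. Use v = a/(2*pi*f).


omega = 2*pi*f = 2*pi*454 = 2852.57 rad/s
v = a / omega = 6.025 / 2852.57 = 0.0021121 m/s


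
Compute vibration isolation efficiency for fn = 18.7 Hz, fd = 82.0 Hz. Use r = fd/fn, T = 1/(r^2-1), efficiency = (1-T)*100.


r = 82.0 / 18.7 = 4.38503
r^2 - 1 = 4.38503^2 - 1 = 18.2285
T = 1/18.2285 = 0.0548591
Efficiency = (1 - 0.0548591)*100 = 94.514 %


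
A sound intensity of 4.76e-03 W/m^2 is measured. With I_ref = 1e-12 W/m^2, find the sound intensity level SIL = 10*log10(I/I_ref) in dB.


I / I_ref = 4.76e-03 / 1e-12 = 4.76e+09
SIL = 10 * log10(4.76e+09) = 96.776 dB


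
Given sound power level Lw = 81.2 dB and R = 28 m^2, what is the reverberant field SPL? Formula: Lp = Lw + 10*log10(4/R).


4/R = 4/28 = 0.142857
Lp = 81.2 + 10*log10(0.142857) = 72.749 dB


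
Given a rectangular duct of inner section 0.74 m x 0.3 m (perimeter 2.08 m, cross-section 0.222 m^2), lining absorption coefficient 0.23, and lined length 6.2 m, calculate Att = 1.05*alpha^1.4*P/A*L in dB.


alpha^1.4 = 0.23^1.4 = 0.127767
Attenuation rate = 1.05 * alpha^1.4 * P / A
= 1.05 * 0.127767 * 2.08 / 0.222 = 1.25695 dB/m
Total Att = 1.25695 * 6.2 = 7.7931 dB


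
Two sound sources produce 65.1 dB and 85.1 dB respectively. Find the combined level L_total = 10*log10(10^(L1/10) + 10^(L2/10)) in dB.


10^(65.1/10) = 3.23594e+06
10^(85.1/10) = 3.23594e+08
Sum = 3.23594e+06 + 3.23594e+08 = 3.2683e+08
L_total = 10*log10(3.2683e+08) = 85.143 dB


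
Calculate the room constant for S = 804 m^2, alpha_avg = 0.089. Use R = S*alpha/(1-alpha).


R = 804 * 0.089 / (1 - 0.089) = 78.547 m^2


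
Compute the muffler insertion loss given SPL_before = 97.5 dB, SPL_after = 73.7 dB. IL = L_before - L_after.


Insertion loss = SPL without muffler - SPL with muffler
IL = 97.5 - 73.7 = 23.8 dB


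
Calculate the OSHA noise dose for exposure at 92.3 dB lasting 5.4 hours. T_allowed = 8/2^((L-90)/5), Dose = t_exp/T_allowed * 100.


T_allowed = 8 / 2^((92.3 - 90)/5) = 5.81589 hr
Dose = 5.4 / 5.81589 * 100 = 92.849 %


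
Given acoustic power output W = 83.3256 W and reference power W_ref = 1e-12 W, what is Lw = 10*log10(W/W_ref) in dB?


W / W_ref = 83.3256 / 1e-12 = 8.33256e+13
Lw = 10 * log10(8.33256e+13) = 139.21 dB


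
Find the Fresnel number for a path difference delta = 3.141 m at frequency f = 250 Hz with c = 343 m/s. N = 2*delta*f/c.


N = 2*delta*f/c = 2*delta/lambda, where lambda = c/f
lambda = 343 / 250 = 1.372 m
N = 2 * 3.141 / 1.372 = 4.5787


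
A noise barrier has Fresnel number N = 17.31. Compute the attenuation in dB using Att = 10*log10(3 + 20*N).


3 + 20*N = 3 + 20*17.31 = 349.2
Att = 10*log10(349.2) = 25.431 dB


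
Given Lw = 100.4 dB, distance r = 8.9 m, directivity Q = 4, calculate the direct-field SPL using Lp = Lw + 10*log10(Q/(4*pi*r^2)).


4*pi*r^2 = 4*pi*8.9^2 = 995.382 m^2
Q / (4*pi*r^2) = 4 / 995.382 = 0.00401856
Lp = 100.4 + 10*log10(0.00401856) = 76.441 dB


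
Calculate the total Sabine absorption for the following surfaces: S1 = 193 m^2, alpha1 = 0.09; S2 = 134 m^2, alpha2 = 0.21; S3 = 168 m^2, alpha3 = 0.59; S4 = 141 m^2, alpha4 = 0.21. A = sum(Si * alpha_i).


193 * 0.09 = 17.37
134 * 0.21 = 28.14
168 * 0.59 = 99.12
141 * 0.21 = 29.61
A_total = 17.37 + 28.14 + 99.12 + 29.61 = 174.24 m^2


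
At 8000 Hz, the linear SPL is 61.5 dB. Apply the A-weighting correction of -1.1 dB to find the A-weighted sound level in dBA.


A-weighting table: 8000 Hz -> -1.1 dB correction
SPL_A = SPL + correction = 61.5 + (-1.1) = 60.4 dBA


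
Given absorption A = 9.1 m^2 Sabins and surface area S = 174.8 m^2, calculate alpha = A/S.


Absorption coefficient = absorbed power / incident power
alpha = A / S = 9.1 / 174.8 = 0.052059


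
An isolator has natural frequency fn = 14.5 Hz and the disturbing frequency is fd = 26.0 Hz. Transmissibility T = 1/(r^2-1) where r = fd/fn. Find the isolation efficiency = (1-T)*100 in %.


r = 26.0 / 14.5 = 1.7931
r^2 - 1 = 1.7931^2 - 1 = 2.21521
T = 1/2.21521 = 0.451424
Efficiency = (1 - 0.451424)*100 = 54.858 %


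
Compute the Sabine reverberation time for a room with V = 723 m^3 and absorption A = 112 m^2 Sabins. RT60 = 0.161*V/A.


RT60 = 0.161 * 723 / 112 = 1.0393 s


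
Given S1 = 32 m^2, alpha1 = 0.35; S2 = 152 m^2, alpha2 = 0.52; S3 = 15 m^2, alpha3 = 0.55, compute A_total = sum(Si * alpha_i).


32 * 0.35 = 11.2
152 * 0.52 = 79.04
15 * 0.55 = 8.25
A_total = 11.2 + 79.04 + 8.25 = 98.49 m^2


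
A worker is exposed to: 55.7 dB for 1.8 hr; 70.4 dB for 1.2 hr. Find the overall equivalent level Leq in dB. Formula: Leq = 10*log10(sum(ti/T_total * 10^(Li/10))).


T_total = 1.8 + 1.2 = 3.0 hr
(1.8/3.0) * 10^(55.7/10) = 222921
(1.2/3.0) * 10^(70.4/10) = 4.38591e+06
Sum = 222921 + 4.38591e+06 = 4.60883e+06
Leq = 10*log10(4.60883e+06) = 66.636 dB


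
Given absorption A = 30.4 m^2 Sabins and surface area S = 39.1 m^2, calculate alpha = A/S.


Absorption coefficient = absorbed power / incident power
alpha = A / S = 30.4 / 39.1 = 0.77749


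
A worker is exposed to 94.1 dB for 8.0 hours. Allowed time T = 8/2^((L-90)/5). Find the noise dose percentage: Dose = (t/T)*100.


T_allowed = 8 / 2^((94.1 - 90)/5) = 4.53154 hr
Dose = 8.0 / 4.53154 * 100 = 176.54 %


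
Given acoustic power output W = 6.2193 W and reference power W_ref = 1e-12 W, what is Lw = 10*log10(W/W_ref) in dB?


W / W_ref = 6.2193 / 1e-12 = 6.2193e+12
Lw = 10 * log10(6.2193e+12) = 127.94 dB


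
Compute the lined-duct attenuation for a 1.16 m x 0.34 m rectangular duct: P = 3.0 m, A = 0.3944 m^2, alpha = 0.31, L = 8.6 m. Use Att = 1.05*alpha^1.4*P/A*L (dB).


alpha^1.4 = 0.31^1.4 = 0.194047
Attenuation rate = 1.05 * alpha^1.4 * P / A
= 1.05 * 0.194047 * 3.0 / 0.3944 = 1.54982 dB/m
Total Att = 1.54982 * 8.6 = 13.328 dB


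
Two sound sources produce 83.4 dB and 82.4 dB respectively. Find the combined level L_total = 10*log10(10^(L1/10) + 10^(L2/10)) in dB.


10^(83.4/10) = 2.18776e+08
10^(82.4/10) = 1.7378e+08
Sum = 2.18776e+08 + 1.7378e+08 = 3.92556e+08
L_total = 10*log10(3.92556e+08) = 85.939 dB


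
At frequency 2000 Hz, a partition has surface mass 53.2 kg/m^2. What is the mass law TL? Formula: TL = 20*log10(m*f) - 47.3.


m * f = 53.2 * 2000 = 106400
20*log10(106400) = 100.539 dB
TL = 100.539 - 47.3 = 53.239 dB


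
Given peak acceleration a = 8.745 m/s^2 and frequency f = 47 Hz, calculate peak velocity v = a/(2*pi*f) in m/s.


omega = 2*pi*f = 2*pi*47 = 295.31 rad/s
v = a / omega = 8.745 / 295.31 = 0.029613 m/s


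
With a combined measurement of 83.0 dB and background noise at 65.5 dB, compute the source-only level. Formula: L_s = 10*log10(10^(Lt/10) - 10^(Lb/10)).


10^(83.0/10) = 1.99526e+08
10^(65.5/10) = 3.54813e+06
Difference = 1.99526e+08 - 3.54813e+06 = 1.95978e+08
L_source = 10*log10(1.95978e+08) = 82.922 dB


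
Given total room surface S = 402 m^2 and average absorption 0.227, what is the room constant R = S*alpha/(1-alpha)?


R = 402 * 0.227 / (1 - 0.227) = 118.05 m^2


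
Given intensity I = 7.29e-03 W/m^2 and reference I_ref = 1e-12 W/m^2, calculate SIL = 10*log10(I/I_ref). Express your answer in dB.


I / I_ref = 7.29e-03 / 1e-12 = 7.29e+09
SIL = 10 * log10(7.29e+09) = 98.627 dB


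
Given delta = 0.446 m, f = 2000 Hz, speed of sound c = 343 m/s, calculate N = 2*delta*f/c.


N = 2*delta*f/c = 2*delta/lambda, where lambda = c/f
lambda = 343 / 2000 = 0.1715 m
N = 2 * 0.446 / 0.1715 = 5.2012


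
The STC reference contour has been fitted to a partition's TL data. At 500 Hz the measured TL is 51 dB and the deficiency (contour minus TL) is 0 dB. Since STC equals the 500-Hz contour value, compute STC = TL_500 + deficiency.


By ASTM E413, STC = value of the fitted reference contour at 500 Hz.
Contour value at 500 Hz = TL_500 + deficiency = 51 + 0 = 51
STC = 51


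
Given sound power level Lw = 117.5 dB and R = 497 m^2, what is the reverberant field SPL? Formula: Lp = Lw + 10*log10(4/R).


4/R = 4/497 = 0.00804829
Lp = 117.5 + 10*log10(0.00804829) = 96.557 dB


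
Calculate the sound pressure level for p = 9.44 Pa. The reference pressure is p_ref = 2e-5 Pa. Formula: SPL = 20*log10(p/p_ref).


p / p_ref = 9.44 / 2e-5 = 472000
SPL = 20 * log10(472000) = 113.48 dB


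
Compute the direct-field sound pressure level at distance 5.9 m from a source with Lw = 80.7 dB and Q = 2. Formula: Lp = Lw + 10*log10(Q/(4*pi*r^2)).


4*pi*r^2 = 4*pi*5.9^2 = 437.435 m^2
Q / (4*pi*r^2) = 2 / 437.435 = 0.00457211
Lp = 80.7 + 10*log10(0.00457211) = 57.301 dB


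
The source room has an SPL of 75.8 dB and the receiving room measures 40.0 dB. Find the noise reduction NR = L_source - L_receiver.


NR = L_source - L_receiver (difference between source and receiving room levels)
NR = 75.8 - 40.0 = 35.8 dB


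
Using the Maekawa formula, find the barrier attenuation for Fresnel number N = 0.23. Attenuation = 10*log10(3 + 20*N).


3 + 20*N = 3 + 20*0.23 = 7.6
Att = 10*log10(7.6) = 8.8081 dB


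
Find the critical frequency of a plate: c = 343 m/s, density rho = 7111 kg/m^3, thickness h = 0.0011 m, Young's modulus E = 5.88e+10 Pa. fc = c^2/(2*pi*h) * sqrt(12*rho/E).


12*rho/E = 12*7111/5.88e+10 = 1.45122e-06
sqrt(12*rho/E) = sqrt(1.45122e-06) = 0.00120467
c^2/(2*pi*h) = 343^2/(2*pi*0.0011) = 1.70222e+07
fc = 1.70222e+07 * 0.00120467 = 20506 Hz


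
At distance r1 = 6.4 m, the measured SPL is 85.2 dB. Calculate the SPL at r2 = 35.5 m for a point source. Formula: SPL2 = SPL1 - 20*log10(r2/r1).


r2/r1 = 35.5/6.4 = 5.54688
Correction = 20*log10(5.54688) = 14.881 dB
SPL2 = 85.2 - 14.881 = 70.319 dB


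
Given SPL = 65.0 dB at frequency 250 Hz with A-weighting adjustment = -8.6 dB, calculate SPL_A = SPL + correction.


A-weighting table: 250 Hz -> -8.6 dB correction
SPL_A = SPL + correction = 65.0 + (-8.6) = 56.4 dBA


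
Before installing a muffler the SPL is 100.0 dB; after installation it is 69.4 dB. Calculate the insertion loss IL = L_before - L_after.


Insertion loss = SPL without muffler - SPL with muffler
IL = 100.0 - 69.4 = 30.6 dB


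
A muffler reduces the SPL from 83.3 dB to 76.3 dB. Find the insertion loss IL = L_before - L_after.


Insertion loss = SPL without muffler - SPL with muffler
IL = 83.3 - 76.3 = 7 dB


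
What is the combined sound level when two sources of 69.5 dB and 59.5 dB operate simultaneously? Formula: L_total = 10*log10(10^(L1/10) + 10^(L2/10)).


10^(69.5/10) = 8.91251e+06
10^(59.5/10) = 891251
Sum = 8.91251e+06 + 891251 = 9.80376e+06
L_total = 10*log10(9.80376e+06) = 69.914 dB


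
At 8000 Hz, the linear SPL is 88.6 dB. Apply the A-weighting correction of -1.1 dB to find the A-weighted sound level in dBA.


A-weighting table: 8000 Hz -> -1.1 dB correction
SPL_A = SPL + correction = 88.6 + (-1.1) = 87.5 dBA


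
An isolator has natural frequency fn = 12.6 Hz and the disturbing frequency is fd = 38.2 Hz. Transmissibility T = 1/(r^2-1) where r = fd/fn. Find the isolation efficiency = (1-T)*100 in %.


r = 38.2 / 12.6 = 3.03175
r^2 - 1 = 3.03175^2 - 1 = 8.19151
T = 1/8.19151 = 0.122078
Efficiency = (1 - 0.122078)*100 = 87.792 %


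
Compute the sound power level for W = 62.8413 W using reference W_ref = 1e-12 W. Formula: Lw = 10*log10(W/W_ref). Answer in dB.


W / W_ref = 62.8413 / 1e-12 = 6.28413e+13
Lw = 10 * log10(6.28413e+13) = 137.98 dB


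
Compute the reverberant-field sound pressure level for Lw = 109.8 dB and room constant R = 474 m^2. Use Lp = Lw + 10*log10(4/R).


4/R = 4/474 = 0.00843882
Lp = 109.8 + 10*log10(0.00843882) = 89.063 dB


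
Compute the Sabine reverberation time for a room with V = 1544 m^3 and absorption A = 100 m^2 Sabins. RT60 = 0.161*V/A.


RT60 = 0.161 * 1544 / 100 = 2.4858 s


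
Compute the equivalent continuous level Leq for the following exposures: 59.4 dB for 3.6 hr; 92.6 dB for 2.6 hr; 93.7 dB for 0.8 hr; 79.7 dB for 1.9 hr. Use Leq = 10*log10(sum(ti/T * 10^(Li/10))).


T_total = 3.6 + 2.6 + 0.8 + 1.9 = 8.9 hr
(3.6/8.9) * 10^(59.4/10) = 352300
(2.6/8.9) * 10^(92.6/10) = 5.31598e+08
(0.8/8.9) * 10^(93.7/10) = 2.10717e+08
(1.9/8.9) * 10^(79.7/10) = 1.99234e+07
Sum = 352300 + 5.31598e+08 + 2.10717e+08 + 1.99234e+07 = 7.62591e+08
Leq = 10*log10(7.62591e+08) = 88.823 dB


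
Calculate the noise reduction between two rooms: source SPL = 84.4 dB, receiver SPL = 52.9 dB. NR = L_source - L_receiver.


NR = L_source - L_receiver (difference between source and receiving room levels)
NR = 84.4 - 52.9 = 31.5 dB


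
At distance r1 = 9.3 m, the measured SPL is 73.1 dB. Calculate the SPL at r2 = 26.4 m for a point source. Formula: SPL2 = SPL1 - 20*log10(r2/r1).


r2/r1 = 26.4/9.3 = 2.83871
Correction = 20*log10(2.83871) = 9.06242 dB
SPL2 = 73.1 - 9.06242 = 64.038 dB


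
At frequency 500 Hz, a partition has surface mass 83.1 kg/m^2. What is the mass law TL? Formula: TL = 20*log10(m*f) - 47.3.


m * f = 83.1 * 500 = 41550
20*log10(41550) = 92.3714 dB
TL = 92.3714 - 47.3 = 45.071 dB


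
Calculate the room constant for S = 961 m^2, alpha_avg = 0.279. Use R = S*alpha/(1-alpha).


R = 961 * 0.279 / (1 - 0.279) = 371.87 m^2


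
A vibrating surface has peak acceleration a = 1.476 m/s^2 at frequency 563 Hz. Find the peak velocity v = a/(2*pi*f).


omega = 2*pi*f = 2*pi*563 = 3537.43 rad/s
v = a / omega = 1.476 / 3537.43 = 0.00041725 m/s


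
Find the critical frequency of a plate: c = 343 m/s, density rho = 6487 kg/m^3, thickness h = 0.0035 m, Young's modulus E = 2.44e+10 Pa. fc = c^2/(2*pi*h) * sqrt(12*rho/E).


12*rho/E = 12*6487/2.44e+10 = 3.19033e-06
sqrt(12*rho/E) = sqrt(3.19033e-06) = 0.00178615
c^2/(2*pi*h) = 343^2/(2*pi*0.0035) = 5.34983e+06
fc = 5.34983e+06 * 0.00178615 = 9555.6 Hz


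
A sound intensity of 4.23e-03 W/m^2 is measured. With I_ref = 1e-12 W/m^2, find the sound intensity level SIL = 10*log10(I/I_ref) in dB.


I / I_ref = 4.23e-03 / 1e-12 = 4.23e+09
SIL = 10 * log10(4.23e+09) = 96.263 dB


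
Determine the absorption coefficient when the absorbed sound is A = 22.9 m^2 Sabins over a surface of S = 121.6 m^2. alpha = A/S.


Absorption coefficient = absorbed power / incident power
alpha = A / S = 22.9 / 121.6 = 0.18832


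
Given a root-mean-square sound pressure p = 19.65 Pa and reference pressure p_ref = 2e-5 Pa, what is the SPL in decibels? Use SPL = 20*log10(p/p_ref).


p / p_ref = 19.65 / 2e-5 = 982500
SPL = 20 * log10(982500) = 119.85 dB


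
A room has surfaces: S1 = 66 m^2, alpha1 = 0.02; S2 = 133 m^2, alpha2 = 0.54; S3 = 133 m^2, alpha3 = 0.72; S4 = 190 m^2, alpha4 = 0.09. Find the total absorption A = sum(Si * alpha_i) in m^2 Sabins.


66 * 0.02 = 1.32
133 * 0.54 = 71.82
133 * 0.72 = 95.76
190 * 0.09 = 17.1
A_total = 1.32 + 71.82 + 95.76 + 17.1 = 186 m^2


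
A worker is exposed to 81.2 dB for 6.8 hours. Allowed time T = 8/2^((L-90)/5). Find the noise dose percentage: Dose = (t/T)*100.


T_allowed = 8 / 2^((81.2 - 90)/5) = 27.0958 hr
Dose = 6.8 / 27.0958 * 100 = 25.096 %


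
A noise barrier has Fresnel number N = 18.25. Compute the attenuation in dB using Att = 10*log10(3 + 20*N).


3 + 20*N = 3 + 20*18.25 = 368
Att = 10*log10(368) = 25.658 dB


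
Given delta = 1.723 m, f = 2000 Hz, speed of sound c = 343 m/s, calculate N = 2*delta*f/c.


N = 2*delta*f/c = 2*delta/lambda, where lambda = c/f
lambda = 343 / 2000 = 0.1715 m
N = 2 * 1.723 / 0.1715 = 20.093


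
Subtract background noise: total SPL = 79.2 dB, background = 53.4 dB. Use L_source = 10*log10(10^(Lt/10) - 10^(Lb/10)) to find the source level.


10^(79.2/10) = 8.31764e+07
10^(53.4/10) = 218776
Difference = 8.31764e+07 - 218776 = 8.29576e+07
L_source = 10*log10(8.29576e+07) = 79.189 dB


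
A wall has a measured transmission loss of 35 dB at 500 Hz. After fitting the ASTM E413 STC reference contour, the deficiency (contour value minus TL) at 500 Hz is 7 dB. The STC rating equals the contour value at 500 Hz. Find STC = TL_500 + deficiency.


By ASTM E413, STC = value of the fitted reference contour at 500 Hz.
Contour value at 500 Hz = TL_500 + deficiency = 35 + 7 = 42
STC = 42


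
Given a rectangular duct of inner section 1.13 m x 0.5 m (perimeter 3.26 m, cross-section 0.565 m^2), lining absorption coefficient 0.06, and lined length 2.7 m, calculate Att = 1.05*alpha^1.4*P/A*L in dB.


alpha^1.4 = 0.06^1.4 = 0.0194721
Attenuation rate = 1.05 * alpha^1.4 * P / A
= 1.05 * 0.0194721 * 3.26 / 0.565 = 0.11797 dB/m
Total Att = 0.11797 * 2.7 = 0.31852 dB


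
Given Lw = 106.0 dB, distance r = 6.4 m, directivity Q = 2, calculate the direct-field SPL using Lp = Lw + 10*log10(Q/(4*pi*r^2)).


4*pi*r^2 = 4*pi*6.4^2 = 514.719 m^2
Q / (4*pi*r^2) = 2 / 514.719 = 0.00388562
Lp = 106.0 + 10*log10(0.00388562) = 81.895 dB


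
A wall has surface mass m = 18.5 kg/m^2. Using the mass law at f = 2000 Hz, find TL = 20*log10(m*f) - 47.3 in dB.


m * f = 18.5 * 2000 = 37000
20*log10(37000) = 91.364 dB
TL = 91.364 - 47.3 = 44.064 dB


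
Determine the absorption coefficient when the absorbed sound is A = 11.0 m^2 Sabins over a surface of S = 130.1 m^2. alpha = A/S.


Absorption coefficient = absorbed power / incident power
alpha = A / S = 11.0 / 130.1 = 0.08455


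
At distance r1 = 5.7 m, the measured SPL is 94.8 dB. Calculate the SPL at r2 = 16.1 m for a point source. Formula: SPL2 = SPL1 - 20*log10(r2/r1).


r2/r1 = 16.1/5.7 = 2.82456
Correction = 20*log10(2.82456) = 9.01902 dB
SPL2 = 94.8 - 9.01902 = 85.781 dB


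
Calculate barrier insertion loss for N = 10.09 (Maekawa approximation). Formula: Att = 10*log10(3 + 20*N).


3 + 20*N = 3 + 20*10.09 = 204.8
Att = 10*log10(204.8) = 23.113 dB


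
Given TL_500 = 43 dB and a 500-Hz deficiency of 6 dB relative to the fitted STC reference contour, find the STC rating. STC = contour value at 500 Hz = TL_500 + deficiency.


By ASTM E413, STC = value of the fitted reference contour at 500 Hz.
Contour value at 500 Hz = TL_500 + deficiency = 43 + 6 = 49
STC = 49


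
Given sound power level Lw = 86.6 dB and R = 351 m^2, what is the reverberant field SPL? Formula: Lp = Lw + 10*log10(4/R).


4/R = 4/351 = 0.011396
Lp = 86.6 + 10*log10(0.011396) = 67.168 dB


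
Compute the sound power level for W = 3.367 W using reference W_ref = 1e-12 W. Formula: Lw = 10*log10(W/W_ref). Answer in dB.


W / W_ref = 3.367 / 1e-12 = 3.367e+12
Lw = 10 * log10(3.367e+12) = 125.27 dB


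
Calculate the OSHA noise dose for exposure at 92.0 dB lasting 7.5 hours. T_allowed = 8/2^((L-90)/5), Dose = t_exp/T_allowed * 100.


T_allowed = 8 / 2^((92.0 - 90)/5) = 6.06287 hr
Dose = 7.5 / 6.06287 * 100 = 123.7 %


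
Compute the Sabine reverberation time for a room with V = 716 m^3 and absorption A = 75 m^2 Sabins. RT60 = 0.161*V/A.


RT60 = 0.161 * 716 / 75 = 1.537 s


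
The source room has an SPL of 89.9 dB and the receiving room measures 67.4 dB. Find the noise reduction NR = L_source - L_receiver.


NR = L_source - L_receiver (difference between source and receiving room levels)
NR = 89.9 - 67.4 = 22.5 dB


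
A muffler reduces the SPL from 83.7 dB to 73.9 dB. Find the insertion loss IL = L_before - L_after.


Insertion loss = SPL without muffler - SPL with muffler
IL = 83.7 - 73.9 = 9.8 dB


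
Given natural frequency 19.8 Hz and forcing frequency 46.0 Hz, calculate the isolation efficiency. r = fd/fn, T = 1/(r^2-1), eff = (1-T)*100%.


r = 46.0 / 19.8 = 2.32323
r^2 - 1 = 2.32323^2 - 1 = 4.3974
T = 1/4.3974 = 0.227407
Efficiency = (1 - 0.227407)*100 = 77.259 %
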